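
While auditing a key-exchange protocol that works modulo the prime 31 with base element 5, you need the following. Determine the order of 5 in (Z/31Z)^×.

3

Since 5 ∈ (Z/31Z)^×, its order divides φ(31) = 31 − 1 = 30 = 2 · 3 · 5.
Divisors of 30: 1, 2, 3, 5, 6, 10, 15, 30.
Compute 5^d (mod 31) for the divisors d until we hit 1:
5^1 ≡ 5 (mod 31)
5^2 ≡ 25 (mod 31)
5^3 ≡ 1 (mod 31) ✓
So ord_31(5) = 3.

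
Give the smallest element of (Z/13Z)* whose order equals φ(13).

2

φ(13) = 13 − 1 = 12 = 2^2 · 3.
Test candidates g = 2, 3, … against the prime factors q ∈ {2, 3} of φ(13): g is a generator iff g^(12/q) ≢ 1 for every such q.
g = 2: 2^6 ≡ 12; 2^4 ≡ 3 — none is 1, so 2 is a primitive root.
So 2 is the smallest generator of (Z/13Z)^×.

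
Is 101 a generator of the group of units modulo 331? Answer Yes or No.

φ(331) = 331 − 1 = 330 = 2 · 3 · 5 · 11.
101 is a primitive root mod 331 iff 101^(φ(331)/q) ≢ 1 for every prime q | φ(331), i.e. q ∈ {2, 3, 5, 11}.
101^165 ≡ 330 (mod 331)  [q = 2: ≢ 1 ✓]
101^110 ≡ 299 (mod 331)  [q = 3: ≢ 1 ✓]
101^66 ≡ 124 (mod 331)  [q = 5: ≢ 1 ✓]
101^30 ≡ 85 (mod 331)  [q = 11: ≢ 1 ✓]
Every test exponent gives a nontrivial residue, hence 101 generates the full group.

Yes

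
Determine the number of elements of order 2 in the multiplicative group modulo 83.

1

φ(83) = 83 − 1 = 82 = 2 · 41.
In a cyclic group of order 82, there are φ(d) elements of order d for each divisor d of 82, and zero for non-divisors.
2 | 82, and φ(2) = 2 − 1 = 1.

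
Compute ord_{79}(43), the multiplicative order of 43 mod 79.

78

Since 43 ∈ (Z/79Z)^×, its order divides φ(79) = 79 − 1 = 78 = 2 · 3 · 13.
Divisors of 78: 1, 2, 3, 6, 13, 26, 39, 78.
Check 43^d mod 79 for each divisor in increasing order:
43^1 ≡ 43
43^2 ≡ 32
43^3 ≡ 33
43^6 ≡ 62
43^13 ≡ 24
43^26 ≡ 23
43^39 ≡ 78
43^78 ≡ 1
Therefore the multiplicative order of 43 modulo 79 is 78.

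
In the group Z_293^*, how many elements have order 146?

72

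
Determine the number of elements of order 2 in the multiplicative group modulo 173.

φ(173) = 173 − 1 = 172 = 2^2 · 43.
(Z/173Z)^× is cyclic (|G| = 172); a cyclic group of order m has exactly φ(d) elements of each order d | m, and none otherwise.
2 | 172, and φ(2) = 2 − 1 = 1.

1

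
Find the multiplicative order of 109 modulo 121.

22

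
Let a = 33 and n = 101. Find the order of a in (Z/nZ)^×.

Since 33 ∈ (Z/101Z)^×, its order divides φ(101) = 101 − 1 = 100 = 2^2 · 5^2.
Divisors of 100: 1, 2, 4, 5, 10, 20, 25, 50, 100.
Evaluate successive powers at the divisors of 100:
33^1 ≡ 33 (mod 101)
33^2 ≡ 79 (mod 101)
33^4 ≡ 80 (mod 101)
33^5 ≡ 14 (mod 101)
33^10 ≡ 95 (mod 101)
33^20 ≡ 36 (mod 101)
33^25 ≡ 100 (mod 101)
33^50 ≡ 1 (mod 101) ✓
Hence ord(33) = 50.

50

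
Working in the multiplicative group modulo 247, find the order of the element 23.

18

Since 23 ∈ (Z/247Z)^×, its order divides φ(247) = φ(13·19) = (13−1)·(19−1) = 12·18 = 216 = 2^3 · 3^3.
Divisors of 216: 1, 2, 3, 4, 6, 8, 9, 12, 18, 24, 27, 36, 54, 72, 108, 216.
Compute 23^d (mod 247) for the divisors d until we hit 1:
23^1 ≡ 23 (mod 247)
23^2 ≡ 35 (mod 247)
23^3 ≡ 64 (mod 247)
23^4 ≡ 237 (mod 247)
23^6 ≡ 144 (mod 247)
23^8 ≡ 100 (mod 247)
23^9 ≡ 77 (mod 247)
23^12 ≡ 235 (mod 247)
23^18 ≡ 1 (mod 247) ✓
Therefore the multiplicative order of 23 modulo 247 is 18.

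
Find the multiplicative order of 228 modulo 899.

Since 228 ∈ (Z/899Z)^×, its order divides φ(899) = φ(29·31) = (29−1)·(31−1) = 28·30 = 840 = 2^3 · 3 · 5 · 7.
Divisors of 840: 1, 2, 3, 4, 5, 6, 7, 8, 10, 12, 14, 15, 20, 21, 24, 28, 30, 35, 40, 42, 56, 60, 70, 84, 105, 120, 140, 168, 210, 280, 420, 840.
Check 228^d mod 899 for each divisor in increasing order:
228^1 ≡ 228 (mod 899)
228^2 ≡ 741 (mod 899)
228^3 ≡ 835 (mod 899)
228^4 ≡ 691 (mod 899)
228^5 ≡ 223 (mod 899)
228^6 ≡ 500 (mod 899)
228^7 ≡ 726 (mod 899)
228^8 ≡ 112 (mod 899)
228^10 ≡ 284 (mod 899)
228^12 ≡ 78 (mod 899)
228^14 ≡ 262 (mod 899)
228^15 ≡ 402 (mod 899)
228^20 ≡ 645 (mod 899)
228^21 ≡ 523 (mod 899)
228^24 ≡ 690 (mod 899)
228^28 ≡ 320 (mod 899)
228^30 ≡ 683 (mod 899)
228^35 ≡ 378 (mod 899)
228^40 ≡ 687 (mod 899)
228^42 ≡ 233 (mod 899)
228^56 ≡ 813 (mod 899)
228^60 ≡ 807 (mod 899)
228^70 ≡ 842 (mod 899)
228^84 ≡ 349 (mod 899)
228^105 ≡ 30 (mod 899)
228^120 ≡ 373 (mod 899)
228^140 ≡ 552 (mod 899)
228^168 ≡ 436 (mod 899)
228^210 ≡ 1 (mod 899) ✓
Therefore the multiplicative order of 228 modulo 899 is 210.

210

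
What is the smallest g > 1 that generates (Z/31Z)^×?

3

φ(31) = 31 − 1 = 30 = 2 · 3 · 5.
g is a primitive root iff g^(30/q) ≢ 1 (mod 31) for each prime q ∈ {2, 3, 5}.
g = 2: 2^15 ≡ 1 — hits 1, so not a primitive root.
g = 3: 3^15 ≡ 30; 3^10 ≡ 25; 3^6 ≡ 16 — none is 1, so 3 is a primitive root.
So 3 is the smallest generator of (Z/31Z)^×.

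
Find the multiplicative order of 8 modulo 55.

20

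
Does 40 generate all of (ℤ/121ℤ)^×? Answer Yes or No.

No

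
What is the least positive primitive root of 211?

2

φ(211) = 211 − 1 = 210 = 2 · 3 · 5 · 7.
g is a primitive root iff g^(210/q) ≢ 1 (mod 211) for each prime q ∈ {2, 3, 5, 7}.
g = 2: 2^105 ≡ 210; 2^70 ≡ 196; 2^42 ≡ 107; 2^30 ≡ 171 — none is 1, so 2 is a primitive root.
Hence the least primitive root of 211 is 2.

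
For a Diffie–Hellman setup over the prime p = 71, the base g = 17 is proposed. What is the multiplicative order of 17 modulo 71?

10

ord(17) | φ(71) = 71 − 1 = 70 = 2 · 5 · 7.
Divisors of 70: 1, 2, 5, 7, 10, 14, 35, 70.
Evaluate successive powers at the divisors of 70:
17^1 ≡ 17 (mod 71)
17^2 ≡ 5 (mod 71)
17^5 ≡ 70 (mod 71)
17^7 ≡ 66 (mod 71)
17^10 ≡ 1 (mod 71) ✓
The smallest such exponent is 10, so the order of 17 is 10.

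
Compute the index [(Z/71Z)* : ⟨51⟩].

5

By Lagrange's theorem, ord_71(51) divides φ(71) = 71 − 1 = 70 = 2 · 5 · 7.
Divisors of 70: 1, 2, 5, 7, 10, 14, 35, 70.
Check 51^d mod 71 for each divisor in increasing order:
51^1 ≡ 51 (mod 71)
51^2 ≡ 45 (mod 71)
51^5 ≡ 41 (mod 71)
51^7 ≡ 70 (mod 71)
51^10 ≡ 48 (mod 71)
51^14 ≡ 1 (mod 71) ✓
Thus |⟨51⟩| = ord(51) = 14.
[(Z/71Z)^× : ⟨51⟩] = 70/14 = 5.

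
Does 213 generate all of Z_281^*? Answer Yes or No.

φ(281) = 281 − 1 = 280 = 2^3 · 5 · 7.
Test 213^(280/q) mod 281 for each prime factor q of 280:
213^140 ≡ 1 (mod 281)  [q = 2: ≡ 1 ✗]
213^56 ≡ 232 (mod 281)  [q = 5: ≢ 1 ✓]
213^40 ≡ 1 (mod 281)  [q = 7: ≡ 1 ✗]
The check at q = 2 fails, so 213 generates a proper subgroup.

No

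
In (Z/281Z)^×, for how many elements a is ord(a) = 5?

φ(281) = 281 − 1 = 280 = 2^3 · 5 · 7.
Since (Z/281Z)^× is cyclic of order 280, the number of elements of order d is φ(d) when d | 280 and 0 otherwise.
5 | 280, and φ(5) = 5 − 1 = 4.

4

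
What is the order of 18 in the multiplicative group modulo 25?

4

ord(18) | φ(25) = φ(5^2) = 5·(5−1) = 20 = 2^2 · 5.
Divisors of 20: 1, 2, 4, 5, 10, 20.
Evaluate successive powers at the divisors of 20:
18^1 ≡ 18 (mod 25)
18^2 ≡ 24 (mod 25)
18^4 ≡ 1 (mod 25) ✓
The smallest such exponent is 4, so the order of 18 is 4.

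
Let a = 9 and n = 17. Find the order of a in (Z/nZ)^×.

By Lagrange's theorem, ord_17(9) divides φ(17) = 17 − 1 = 16 = 2^4.
Divisors of 16: 1, 2, 4, 8, 16.
Evaluate successive powers at the divisors of 16:
9^1 ≡ 9
9^2 ≡ 13
9^4 ≡ 16
9^8 ≡ 1
The smallest such exponent is 8, so the order of 9 is 8.

8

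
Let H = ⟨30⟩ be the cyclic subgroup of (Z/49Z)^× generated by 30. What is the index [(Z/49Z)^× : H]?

14

By Lagrange's theorem, ord_49(30) divides φ(49) = φ(7^2) = 7·(7−1) = 42 = 2 · 3 · 7.
Divisors of 42: 1, 2, 3, 6, 7, 14, 21, 42.
Check 30^d mod 49 for each divisor in increasing order:
30^1 ≡ 30
30^2 ≡ 18
30^3 ≡ 1
The order of 30 is 3, so the subgroup it generates has 3 elements.
The index is φ(49) / ord(30) = 42 / 3 = 14.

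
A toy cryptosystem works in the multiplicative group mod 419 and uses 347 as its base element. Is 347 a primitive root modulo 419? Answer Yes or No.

No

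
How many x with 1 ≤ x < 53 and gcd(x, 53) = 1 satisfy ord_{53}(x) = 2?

φ(53) = 53 − 1 = 52 = 2^2 · 13.
(Z/53Z)^× is cyclic (|G| = 52); a cyclic group of order m has exactly φ(d) elements of each order d | m, and none otherwise.
2 | 52, and φ(2) = 2 − 1 = 1.

1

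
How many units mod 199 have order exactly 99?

φ(199) = 199 − 1 = 198 = 2 · 3^2 · 11.
(Z/199Z)^× is cyclic (|G| = 198); a cyclic group of order m has exactly φ(d) elements of each order d | m, and none otherwise.
99 = 3^2 · 11 divides 198, and φ(99) = 60.

60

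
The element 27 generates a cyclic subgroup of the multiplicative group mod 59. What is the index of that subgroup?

ord(27) | φ(59) = 59 − 1 = 58 = 2 · 29.
Divisors of 58: 1, 2, 29, 58.
Evaluate successive powers at the divisors of 58:
27^1 ≡ 27
27^2 ≡ 21
27^29 ≡ 1
The order of 27 is 29, so the subgroup it generates has 29 elements.
[(Z/59Z)^× : ⟨27⟩] = 58/29 = 2.

2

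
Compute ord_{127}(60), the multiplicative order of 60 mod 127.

63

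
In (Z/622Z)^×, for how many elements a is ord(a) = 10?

φ(622) = φ(2)·φ(311) = 1·310 = 310 = 2 · 5 · 31.
In a cyclic group of order 310, there are φ(d) elements of order d for each divisor d of 310, and zero for non-divisors.
10 = 2 · 5 divides 310, and φ(10) = 4.

4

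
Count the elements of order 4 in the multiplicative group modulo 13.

2

φ(13) = 13 − 1 = 12 = 2^2 · 3.
Since (Z/13Z)^× is cyclic of order 12, the number of elements of order d is φ(d) when d | 12 and 0 otherwise.
4 = 2^2 divides 12, and φ(4) = 2.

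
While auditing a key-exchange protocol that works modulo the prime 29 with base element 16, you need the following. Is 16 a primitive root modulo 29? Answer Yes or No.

φ(29) = 29 − 1 = 28 = 2^2 · 7.
An element g generates (Z/29Z)^× iff g^(28/q) ≢ 1 (mod 29) for each prime q ∈ {2, 7}.
16^14 ≡ 1 (mod 29)  [q = 2: ≡ 1 ✗]
16^4 ≡ 25 (mod 29)  [q = 7: ≢ 1 ✓]
16^14 ≡ 1 shows ord(16) | 14, strictly less than φ(29); not a primitive root.

No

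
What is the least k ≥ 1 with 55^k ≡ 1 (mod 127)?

By Lagrange's theorem, ord_127(55) divides φ(127) = 127 − 1 = 126 = 2 · 3^2 · 7.
Divisors of 126: 1, 2, 3, 6, 7, 9, 14, 18, 21, 42, 63, 126.
Check 55^d mod 127 for each divisor in increasing order:
55^1 ≡ 55 (mod 127)
55^2 ≡ 104 (mod 127)
55^3 ≡ 5 (mod 127)
55^6 ≡ 25 (mod 127)
55^7 ≡ 105 (mod 127)
55^9 ≡ 125 (mod 127)
55^14 ≡ 103 (mod 127)
55^18 ≡ 4 (mod 127)
55^21 ≡ 20 (mod 127)
55^42 ≡ 19 (mod 127)
55^63 ≡ 126 (mod 127)
55^126 ≡ 1 (mod 127) ✓
Hence ord(55) = 126.

126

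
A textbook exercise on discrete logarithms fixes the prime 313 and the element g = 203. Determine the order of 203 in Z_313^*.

The order of 203 must divide φ(313) = 313 − 1 = 312 = 2^3 · 3 · 13.
Divisors of 312: 1, 2, 3, 4, 6, 8, 12, 13, 24, 26, 39, 52, 78, 104, 156, 312.
Check 203^d mod 313 for each divisor in increasing order:
203^1 ≡ 203
203^2 ≡ 206
203^3 ≡ 189
203^4 ≡ 181
203^6 ≡ 39
203^8 ≡ 209
203^12 ≡ 269
203^13 ≡ 145
203^24 ≡ 58
203^26 ≡ 54
203^39 ≡ 5
203^52 ≡ 99
203^78 ≡ 25
203^104 ≡ 98
203^156 ≡ 312
203^312 ≡ 1
The smallest such exponent is 312, so the order of 203 is 312.

312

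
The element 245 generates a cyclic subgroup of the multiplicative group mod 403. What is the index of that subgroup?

6

The order of 245 must divide φ(403) = φ(13·31) = (13−1)·(31−1) = 12·30 = 360 = 2^3 · 3^2 · 5.
Divisors of 360: 1, 2, 3, 4, 5, 6, 8, 9, 10, 12, 15, 18, 20, 24, 30, 36, 40, 45, 60, 72, 90, 120, 180, 360.
Compute 245^d (mod 403) for the divisors d until we hit 1:
245^1 ≡ 245
245^2 ≡ 381
245^3 ≡ 252
245^4 ≡ 81
245^5 ≡ 98
245^6 ≡ 233
245^8 ≡ 113
245^9 ≡ 281
245^10 ≡ 335
245^12 ≡ 287
245^15 ≡ 187
245^18 ≡ 376
245^20 ≡ 191
245^24 ≡ 157
245^30 ≡ 311
245^36 ≡ 326
245^40 ≡ 211
245^45 ≡ 125
245^60 ≡ 1
The order of 245 is 60, so the subgroup it generates has 60 elements.
Index = |(Z/403Z)^×| / |⟨245⟩| = 360 / 60 = 6.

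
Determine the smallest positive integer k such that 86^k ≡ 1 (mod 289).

Since 86 ∈ (Z/289Z)^×, its order divides φ(289) = φ(17^2) = 17·(17−1) = 272 = 2^4 · 17.
Divisors of 272: 1, 2, 4, 8, 16, 17, 34, 68, 136, 272.
Compute 86^d (mod 289) for the divisors d until we hit 1:
86^1 ≡ 86 (mod 289)
86^2 ≡ 171 (mod 289)
86^4 ≡ 52 (mod 289)
86^8 ≡ 103 (mod 289)
86^16 ≡ 205 (mod 289)
86^17 ≡ 1 (mod 289) ✓
The smallest such exponent is 17, so the order of 86 is 17.

17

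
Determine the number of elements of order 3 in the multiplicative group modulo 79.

2

φ(79) = 79 − 1 = 78 = 2 · 3 · 13.
(Z/79Z)^× is cyclic (|G| = 78); a cyclic group of order m has exactly φ(d) elements of each order d | m, and none otherwise.
3 | 78, and φ(3) = 3 − 1 = 2.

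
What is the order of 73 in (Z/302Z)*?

50

The order of 73 must divide φ(302) = φ(2)·φ(151) = 1·150 = 150 = 2 · 3 · 5^2.
Divisors of 150: 1, 2, 3, 5, 6, 10, 15, 25, 30, 50, 75, 150.
Compute 73^d (mod 302) for the divisors d until we hit 1:
73^1 ≡ 73 (mod 302)
73^2 ≡ 195 (mod 302)
73^3 ≡ 41 (mod 302)
73^5 ≡ 143 (mod 302)
73^6 ≡ 171 (mod 302)
73^10 ≡ 215 (mod 302)
73^15 ≡ 243 (mod 302)
73^25 ≡ 301 (mod 302)
73^30 ≡ 159 (mod 302)
73^50 ≡ 1 (mod 302) ✓
The smallest such exponent is 50, so the order of 73 is 50.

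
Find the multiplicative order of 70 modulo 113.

112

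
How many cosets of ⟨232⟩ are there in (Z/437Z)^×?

ord(232) | φ(437) = φ(19·23) = (19−1)·(23−1) = 18·22 = 396 = 2^2 · 3^2 · 11.
Divisors of 396: 1, 2, 3, 4, 6, 9, 11, 12, 18, 22, 33, 36, 44, 66, 99, 132, 198, 396.
Compute 232^d (mod 437) for the divisors d until we hit 1:
232^1 ≡ 232
232^2 ≡ 73
232^3 ≡ 330
232^4 ≡ 85
232^6 ≡ 87
232^9 ≡ 305
232^11 ≡ 415
232^12 ≡ 140
232^18 ≡ 381
232^22 ≡ 47
232^33 ≡ 277
232^36 ≡ 77
232^44 ≡ 24
232^66 ≡ 254
232^99 ≡ 1
Thus |⟨232⟩| = ord(232) = 99.
The index is φ(437) / ord(232) = 396 / 99 = 4.

4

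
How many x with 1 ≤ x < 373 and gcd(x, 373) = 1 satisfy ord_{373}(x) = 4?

φ(373) = 373 − 1 = 372 = 2^2 · 3 · 31.
Since (Z/373Z)^× is cyclic of order 372, the number of elements of order d is φ(d) when d | 372 and 0 otherwise.
4 = 2^2 divides 372, and φ(4) = 2.

2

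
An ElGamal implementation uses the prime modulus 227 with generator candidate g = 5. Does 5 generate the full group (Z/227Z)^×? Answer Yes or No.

Yes

φ(227) = 227 − 1 = 226 = 2 · 113.
Test 5^(226/q) mod 227 for each prime factor q of 226:
5^113 ≡ 226 (mod 227)  [q = 2: ≢ 1 ✓]
5^2 ≡ 25 (mod 227)  [q = 113: ≢ 1 ✓]
All checks pass, so 5 has order 226 and is a primitive root modulo 227.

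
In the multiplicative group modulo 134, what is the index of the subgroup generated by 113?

ord(113) | φ(134) = φ(2)·φ(67) = 1·66 = 66 = 2 · 3 · 11.
Divisors of 66: 1, 2, 3, 6, 11, 22, 33, 66.
Check 113^d mod 134 for each divisor in increasing order:
113^1 ≡ 113
113^2 ≡ 39
113^3 ≡ 119
113^6 ≡ 91
113^11 ≡ 97
113^22 ≡ 29
113^33 ≡ 133
113^66 ≡ 1
Thus |⟨113⟩| = ord(113) = 66.
[(Z/134Z)^× : ⟨113⟩] = 66/66 = 1.

1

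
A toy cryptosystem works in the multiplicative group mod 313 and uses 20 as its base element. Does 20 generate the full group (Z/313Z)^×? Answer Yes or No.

Yes

φ(313) = 313 − 1 = 312 = 2^3 · 3 · 13.
Test 20^(312/q) mod 313 for each prime factor q of 312:
20^156 ≡ 312 (mod 313)  [q = 2: ≢ 1 ✓]
20^104 ≡ 98 (mod 313)  [q = 3: ≢ 1 ✓]
20^24 ≡ 280 (mod 313)  [q = 13: ≢ 1 ✓]
Every test exponent gives a nontrivial residue, hence 20 generates the full group.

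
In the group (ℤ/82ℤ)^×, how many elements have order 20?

8

φ(82) = φ(2)·φ(41) = 1·40 = 40 = 2^3 · 5.
(Z/82Z)^× is cyclic (|G| = 40); a cyclic group of order m has exactly φ(d) elements of each order d | m, and none otherwise.
20 = 2^2 · 5 divides 40, and φ(20) = 8.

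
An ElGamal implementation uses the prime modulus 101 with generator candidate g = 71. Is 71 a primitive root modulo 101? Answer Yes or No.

No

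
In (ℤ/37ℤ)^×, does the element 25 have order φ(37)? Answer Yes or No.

φ(37) = 37 − 1 = 36 = 2^2 · 3^2.
An element g generates (Z/37Z)^× iff g^(36/q) ≢ 1 (mod 37) for each prime q ∈ {2, 3}.
25^18 ≡ 1 (mod 37)  [q = 2: ≡ 1 ✗]
25^12 ≡ 26 (mod 37)  [q = 3: ≢ 1 ✓]
25^18 ≡ 1 shows ord(25) | 18, strictly less than φ(37); not a primitive root.

No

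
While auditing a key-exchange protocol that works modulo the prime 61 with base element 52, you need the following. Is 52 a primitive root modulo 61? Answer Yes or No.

No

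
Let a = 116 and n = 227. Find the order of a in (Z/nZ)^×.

By Lagrange's theorem, ord_227(116) divides φ(227) = 227 − 1 = 226 = 2 · 113.
Divisors of 226: 1, 2, 113, 226.
Evaluate successive powers at the divisors of 226:
116^1 ≡ 116 (mod 227)
116^2 ≡ 63 (mod 227)
116^113 ≡ 1 (mod 227) ✓
Hence ord(116) = 113.

113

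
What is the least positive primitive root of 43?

3

φ(43) = 43 − 1 = 42 = 2 · 3 · 7.
g is a primitive root iff g^(42/q) ≢ 1 (mod 43) for each prime q ∈ {2, 3, 7}.
g = 2: 2^21 ≡ 42; 2^14 ≡ 1 — hits 1, so not a primitive root.
g = 3: 3^21 ≡ 42; 3^14 ≡ 36; 3^6 ≡ 41 — none is 1, so 3 is a primitive root.
Hence the least primitive root of 43 is 3.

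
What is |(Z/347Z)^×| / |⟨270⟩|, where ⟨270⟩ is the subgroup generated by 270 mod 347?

By Lagrange's theorem, ord_347(270) divides φ(347) = 347 − 1 = 346 = 2 · 173.
Divisors of 346: 1, 2, 173, 346.
Check 270^d mod 347 for each divisor in increasing order:
270^1 ≡ 270 (mod 347)
270^2 ≡ 30 (mod 347)
270^173 ≡ 1 (mod 347) ✓
So ord_347(270) = 173, hence |⟨270⟩| = 173.
Index = |(Z/347Z)^×| / |⟨270⟩| = 346 / 173 = 2.

2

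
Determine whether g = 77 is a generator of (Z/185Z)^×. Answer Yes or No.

No

185 = 5 · 37 is a product of two distinct odd primes, so (Z/185Z)^× ≅ (Z/5Z)^× × (Z/37Z)^× is not cyclic.
No primitive root modulo 185 exists; in particular 77 is not one.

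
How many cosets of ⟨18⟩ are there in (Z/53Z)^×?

1

ord(18) | φ(53) = 53 − 1 = 52 = 2^2 · 13.
Divisors of 52: 1, 2, 4, 13, 26, 52.
Evaluate successive powers at the divisors of 52:
18^1 ≡ 18 (mod 53)
18^2 ≡ 6 (mod 53)
18^4 ≡ 36 (mod 53)
18^13 ≡ 23 (mod 53)
18^26 ≡ 52 (mod 53)
18^52 ≡ 1 (mod 53) ✓
So ord_53(18) = 52, hence |⟨18⟩| = 52.
[(Z/53Z)^× : ⟨18⟩] = 52/52 = 1.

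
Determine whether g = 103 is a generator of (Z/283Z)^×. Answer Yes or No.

φ(283) = 283 − 1 = 282 = 2 · 3 · 47.
103 is a primitive root mod 283 iff 103^(φ(283)/q) ≢ 1 for every prime q | φ(283), i.e. q ∈ {2, 3, 47}.
103^141 ≡ 1 (mod 283)  [q = 2: ≡ 1 ✗]
103^94 ≡ 238 (mod 283)  [q = 3: ≢ 1 ✓]
103^6 ≡ 134 (mod 283)  [q = 47: ≢ 1 ✓]
103^141 ≡ 1 shows ord(103) | 141, strictly less than φ(283); not a primitive root.

No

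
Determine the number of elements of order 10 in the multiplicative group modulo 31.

φ(31) = 31 − 1 = 30 = 2 · 3 · 5.
(Z/31Z)^× is cyclic (|G| = 30); a cyclic group of order m has exactly φ(d) elements of each order d | m, and none otherwise.
10 = 2 · 5 divides 30, and φ(10) = 4.

4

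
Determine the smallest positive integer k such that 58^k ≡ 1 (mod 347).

By Lagrange's theorem, ord_347(58) divides φ(347) = 347 − 1 = 346 = 2 · 173.
Divisors of 346: 1, 2, 173, 346.
Compute 58^d (mod 347) for the divisors d until we hit 1:
58^1 ≡ 58 (mod 347)
58^2 ≡ 241 (mod 347)
58^173 ≡ 346 (mod 347)
58^346 ≡ 1 (mod 347) ✓
So ord_347(58) = 346.

346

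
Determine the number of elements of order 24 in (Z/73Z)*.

φ(73) = 73 − 1 = 72 = 2^3 · 3^2.
Since (Z/73Z)^× is cyclic of order 72, the number of elements of order d is φ(d) when d | 72 and 0 otherwise.
24 = 2^3 · 3 divides 72, and φ(24) = 8.

8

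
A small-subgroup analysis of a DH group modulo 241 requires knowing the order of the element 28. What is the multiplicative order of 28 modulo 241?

80

The order of 28 must divide φ(241) = 241 − 1 = 240 = 2^4 · 3 · 5.
Divisors of 240: 1, 2, 3, 4, 5, 6, 8, 10, 12, 15, 16, 20, 24, 30, 40, 48, 60, 80, 120, 240.
Check 28^d mod 241 for each divisor in increasing order:
28^1 ≡ 28 (mod 241)
28^2 ≡ 61 (mod 241)
28^3 ≡ 21 (mod 241)
28^4 ≡ 106 (mod 241)
28^5 ≡ 76 (mod 241)
28^6 ≡ 200 (mod 241)
28^8 ≡ 150 (mod 241)
28^10 ≡ 233 (mod 241)
28^12 ≡ 235 (mod 241)
28^15 ≡ 115 (mod 241)
28^16 ≡ 87 (mod 241)
28^20 ≡ 64 (mod 241)
28^24 ≡ 36 (mod 241)
28^30 ≡ 211 (mod 241)
28^40 ≡ 240 (mod 241)
28^48 ≡ 91 (mod 241)
28^60 ≡ 177 (mod 241)
28^80 ≡ 1 (mod 241) ✓
So ord_241(28) = 80.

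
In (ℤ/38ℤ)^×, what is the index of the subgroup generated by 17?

Since 17 ∈ (Z/38Z)^×, its order divides φ(38) = φ(2)·φ(19) = 1·18 = 18 = 2 · 3^2.
Divisors of 18: 1, 2, 3, 6, 9, 18.
Test each divisor d:
17^1 ≡ 17
17^2 ≡ 23
17^3 ≡ 11
17^6 ≡ 7
17^9 ≡ 1
So ord_38(17) = 9, hence |⟨17⟩| = 9.
[(Z/38Z)^× : ⟨17⟩] = 18/9 = 2.

2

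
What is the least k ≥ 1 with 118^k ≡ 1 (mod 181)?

Since 118 ∈ (Z/181Z)^×, its order divides φ(181) = 181 − 1 = 180 = 2^2 · 3^2 · 5.
Divisors of 180: 1, 2, 3, 4, 5, 6, 9, 10, 12, 15, 18, 20, 30, 36, 45, 60, 90, 180.
Check 118^d mod 181 for each divisor in increasing order:
118^1 ≡ 118 (mod 181)
118^2 ≡ 168 (mod 181)
118^3 ≡ 95 (mod 181)
118^4 ≡ 169 (mod 181)
118^5 ≡ 32 (mod 181)
118^6 ≡ 156 (mod 181)
118^9 ≡ 159 (mod 181)
118^10 ≡ 119 (mod 181)
118^12 ≡ 82 (mod 181)
118^15 ≡ 7 (mod 181)
118^18 ≡ 122 (mod 181)
118^20 ≡ 43 (mod 181)
118^30 ≡ 49 (mod 181)
118^36 ≡ 42 (mod 181)
118^45 ≡ 162 (mod 181)
118^60 ≡ 48 (mod 181)
118^90 ≡ 180 (mod 181)
118^180 ≡ 1 (mod 181) ✓
Therefore the multiplicative order of 118 modulo 181 is 180.

180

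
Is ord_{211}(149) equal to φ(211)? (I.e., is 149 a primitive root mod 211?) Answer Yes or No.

φ(211) = 211 − 1 = 210 = 2 · 3 · 5 · 7.
An element g generates (Z/211Z)^× iff g^(210/q) ≢ 1 (mod 211) for each prime q ∈ {2, 3, 5, 7}.
149^105 ≡ 210 (mod 211)  [q = 2: ≢ 1 ✓]
149^70 ≡ 14 (mod 211)  [q = 3: ≢ 1 ✓]
149^42 ≡ 107 (mod 211)  [q = 5: ≢ 1 ✓]
149^30 ≡ 148 (mod 211)  [q = 7: ≢ 1 ✓]
All checks pass, so 149 has order 210 and is a primitive root modulo 211.

Yes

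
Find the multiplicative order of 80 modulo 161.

The order of 80 must divide φ(161) = φ(7·23) = (7−1)·(23−1) = 6·22 = 132 = 2^2 · 3 · 11.
Divisors of 132: 1, 2, 3, 4, 6, 11, 12, 22, 33, 44, 66, 132.
Compute 80^d (mod 161) for the divisors d until we hit 1:
80^1 ≡ 80
80^2 ≡ 121
80^3 ≡ 20
80^4 ≡ 151
80^6 ≡ 78
80^11 ≡ 68
80^12 ≡ 127
80^22 ≡ 116
80^33 ≡ 160
80^44 ≡ 93
80^66 ≡ 1
Therefore the multiplicative order of 80 modulo 161 is 66.

66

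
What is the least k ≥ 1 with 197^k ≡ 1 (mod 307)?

The order of 197 must divide φ(307) = 307 − 1 = 306 = 2 · 3^2 · 17.
Divisors of 306: 1, 2, 3, 6, 9, 17, 18, 34, 51, 102, 153, 306.
Check 197^d mod 307 for each divisor in increasing order:
197^1 ≡ 197 (mod 307)
197^2 ≡ 127 (mod 307)
197^3 ≡ 152 (mod 307)
197^6 ≡ 79 (mod 307)
197^9 ≡ 35 (mod 307)
197^17 ≡ 254 (mod 307)
197^18 ≡ 304 (mod 307)
197^34 ≡ 46 (mod 307)
197^51 ≡ 18 (mod 307)
197^102 ≡ 17 (mod 307)
197^153 ≡ 306 (mod 307)
197^306 ≡ 1 (mod 307) ✓
Hence ord(197) = 306.

306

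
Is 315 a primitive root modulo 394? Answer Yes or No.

Yes

φ(394) = φ(2)·φ(197) = 1·196 = 196 = 2^2 · 7^2.
315 is a primitive root mod 394 iff 315^(φ(394)/q) ≢ 1 for every prime q | φ(394), i.e. q ∈ {2, 7}.
315^98 ≡ 393 (mod 394)  [q = 2: ≢ 1 ✓]
315^28 ≡ 375 (mod 394)  [q = 7: ≢ 1 ✓]
All checks pass, so 315 has order 196 and is a primitive root modulo 394.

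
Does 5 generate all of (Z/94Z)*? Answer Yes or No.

Yes

φ(94) = φ(2)·φ(47) = 1·46 = 46 = 2 · 23.
5 is a primitive root mod 94 iff 5^(φ(94)/q) ≢ 1 for every prime q | φ(94), i.e. q ∈ {2, 23}.
5^23 ≡ 93 (mod 94)  [q = 2: ≢ 1 ✓]
5^2 ≡ 25 (mod 94)  [q = 23: ≢ 1 ✓]
Every test exponent gives a nontrivial residue, hence 5 generates the full group.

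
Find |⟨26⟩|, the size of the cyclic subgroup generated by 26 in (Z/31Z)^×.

6

By Lagrange's theorem, ord_31(26) divides φ(31) = 31 − 1 = 30 = 2 · 3 · 5.
Divisors of 30: 1, 2, 3, 5, 6, 10, 15, 30.
Check 26^d mod 31 for each divisor in increasing order:
26^1 ≡ 26 (mod 31)
26^2 ≡ 25 (mod 31)
26^3 ≡ 30 (mod 31)
26^5 ≡ 6 (mod 31)
26^6 ≡ 1 (mod 31) ✓
Hence ord(26) = 6.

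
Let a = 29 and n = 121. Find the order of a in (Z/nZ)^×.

ord(29) | φ(121) = φ(11^2) = 11·(11−1) = 110 = 2 · 5 · 11.
Divisors of 110: 1, 2, 5, 10, 11, 22, 55, 110.
Check 29^d mod 121 for each divisor in increasing order:
29^1 ≡ 29 (mod 121)
29^2 ≡ 115 (mod 121)
29^5 ≡ 76 (mod 121)
29^10 ≡ 89 (mod 121)
29^11 ≡ 40 (mod 121)
29^22 ≡ 27 (mod 121)
29^55 ≡ 120 (mod 121)
29^110 ≡ 1 (mod 121) ✓
Therefore the multiplicative order of 29 modulo 121 is 110.

110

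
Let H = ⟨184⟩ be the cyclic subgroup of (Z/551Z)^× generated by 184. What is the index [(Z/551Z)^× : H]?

2

By Lagrange's theorem, ord_551(184) divides φ(551) = φ(19·29) = (19−1)·(29−1) = 18·28 = 504 = 2^3 · 3^2 · 7.
Divisors of 504: 1, 2, 3, 4, 6, 7, 8, 9, 12, 14, 18, 21, 24, 28, 36, 42, 56, 63, 72, 84, 126, 168, 252, 504.
Check 184^d mod 551 for each divisor in increasing order:
184^1 ≡ 184 (mod 551)
184^2 ≡ 245 (mod 551)
184^3 ≡ 449 (mod 551)
184^4 ≡ 517 (mod 551)
184^6 ≡ 486 (mod 551)
184^7 ≡ 162 (mod 551)
184^8 ≡ 54 (mod 551)
184^9 ≡ 18 (mod 551)
184^12 ≡ 368 (mod 551)
184^14 ≡ 347 (mod 551)
184^18 ≡ 324 (mod 551)
184^21 ≡ 12 (mod 551)
184^24 ≡ 429 (mod 551)
184^28 ≡ 291 (mod 551)
184^36 ≡ 286 (mod 551)
184^42 ≡ 144 (mod 551)
184^56 ≡ 378 (mod 551)
184^63 ≡ 75 (mod 551)
184^72 ≡ 248 (mod 551)
184^84 ≡ 349 (mod 551)
184^126 ≡ 115 (mod 551)
184^168 ≡ 30 (mod 551)
184^252 ≡ 1 (mod 551) ✓
So ord_551(184) = 252, hence |⟨184⟩| = 252.
Index = |(Z/551Z)^×| / |⟨184⟩| = 504 / 252 = 2.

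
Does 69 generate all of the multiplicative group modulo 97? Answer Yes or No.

No

φ(97) = 97 − 1 = 96 = 2^5 · 3.
It suffices to check that the order of 69 is not a proper divisor of 96: compute 69^(96/q) for q ∈ {2, 3}.
69^48 ≡ 96 (mod 97)  [q = 2: ≢ 1 ✓]
69^32 ≡ 1 (mod 97)  [q = 3: ≡ 1 ✗]
The check at q = 3 fails, so 69 generates a proper subgroup.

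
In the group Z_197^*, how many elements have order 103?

0

φ(197) = 197 − 1 = 196 = 2^2 · 7^2.
Since (Z/197Z)^× is cyclic of order 196, the number of elements of order d is φ(d) when d | 196 and 0 otherwise.
Since 103 ∤ 196, the count is 0.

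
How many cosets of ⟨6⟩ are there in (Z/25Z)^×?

By Lagrange's theorem, ord_25(6) divides φ(25) = φ(5^2) = 5·(5−1) = 20 = 2^2 · 5.
Divisors of 20: 1, 2, 4, 5, 10, 20.
Check 6^d mod 25 for each divisor in increasing order:
6^1 ≡ 6
6^2 ≡ 11
6^4 ≡ 21
6^5 ≡ 1
The order of 6 is 5, so the subgroup it generates has 5 elements.
Index = |(Z/25Z)^×| / |⟨6⟩| = 20 / 5 = 4.

4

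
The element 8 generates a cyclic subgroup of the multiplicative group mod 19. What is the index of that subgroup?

3

Since 8 ∈ (Z/19Z)^×, its order divides φ(19) = 19 − 1 = 18 = 2 · 3^2.
Divisors of 18: 1, 2, 3, 6, 9, 18.
Test each divisor d:
8^1 ≡ 8 (mod 19)
8^2 ≡ 7 (mod 19)
8^3 ≡ 18 (mod 19)
8^6 ≡ 1 (mod 19) ✓
The order of 8 is 6, so the subgroup it generates has 6 elements.
Index = |(Z/19Z)^×| / |⟨8⟩| = 18 / 6 = 3.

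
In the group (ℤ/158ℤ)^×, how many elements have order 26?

12

φ(158) = φ(2)·φ(79) = 1·78 = 78 = 2 · 3 · 13.
(Z/158Z)^× is cyclic (|G| = 78); a cyclic group of order m has exactly φ(d) elements of each order d | m, and none otherwise.
26 = 2 · 13 divides 78, and φ(26) = 12.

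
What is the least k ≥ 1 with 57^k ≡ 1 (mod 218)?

The order of 57 must divide φ(218) = φ(2)·φ(109) = 1·108 = 108 = 2^2 · 3^3.
Divisors of 108: 1, 2, 3, 4, 6, 9, 12, 18, 27, 36, 54, 108.
Test each divisor d:
57^1 ≡ 57
57^2 ≡ 197
57^3 ≡ 111
57^4 ≡ 5
57^6 ≡ 113
57^9 ≡ 117
57^12 ≡ 125
57^18 ≡ 173
57^27 ≡ 185
57^36 ≡ 63
57^54 ≡ 217
57^108 ≡ 1
Therefore the multiplicative order of 57 modulo 218 is 108.

108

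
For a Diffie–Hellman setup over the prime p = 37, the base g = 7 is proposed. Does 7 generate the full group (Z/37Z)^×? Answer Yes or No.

φ(37) = 37 − 1 = 36 = 2^2 · 3^2.
7 is a primitive root mod 37 iff 7^(φ(37)/q) ≢ 1 for every prime q | φ(37), i.e. q ∈ {2, 3}.
7^18 ≡ 1 (mod 37)  [q = 2: ≡ 1 ✗]
7^12 ≡ 10 (mod 37)  [q = 3: ≢ 1 ✓]
Since 7^18 ≡ 1, the order of 7 divides 18 < 36, so 7 is not a primitive root.

No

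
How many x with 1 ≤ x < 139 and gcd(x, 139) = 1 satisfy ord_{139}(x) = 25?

0

φ(139) = 139 − 1 = 138 = 2 · 3 · 23.
Since (Z/139Z)^× is cyclic of order 138, the number of elements of order d is φ(d) when d | 138 and 0 otherwise.
Here 138 is not a multiple of 25, so there are no elements of order 25.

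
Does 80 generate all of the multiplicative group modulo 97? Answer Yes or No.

Yes

φ(97) = 97 − 1 = 96 = 2^5 · 3.
Test 80^(96/q) mod 97 for each prime factor q of 96:
80^48 ≡ 96 (mod 97)  [q = 2: ≢ 1 ✓]
80^32 ≡ 61 (mod 97)  [q = 3: ≢ 1 ✓]
All checks pass, so 80 has order 96 and is a primitive root modulo 97.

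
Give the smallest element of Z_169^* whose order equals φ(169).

2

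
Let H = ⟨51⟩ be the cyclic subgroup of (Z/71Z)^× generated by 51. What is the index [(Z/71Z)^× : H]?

ord(51) | φ(71) = 71 − 1 = 70 = 2 · 5 · 7.
Divisors of 70: 1, 2, 5, 7, 10, 14, 35, 70.
Evaluate successive powers at the divisors of 70:
51^1 ≡ 51 (mod 71)
51^2 ≡ 45 (mod 71)
51^5 ≡ 41 (mod 71)
51^7 ≡ 70 (mod 71)
51^10 ≡ 48 (mod 71)
51^14 ≡ 1 (mod 71) ✓
So ord_71(51) = 14, hence |⟨51⟩| = 14.
Index = |(Z/71Z)^×| / |⟨51⟩| = 70 / 14 = 5.

5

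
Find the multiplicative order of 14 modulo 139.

46

ord(14) | φ(139) = 139 − 1 = 138 = 2 · 3 · 23.
Divisors of 138: 1, 2, 3, 6, 23, 46, 69, 138.
Evaluate successive powers at the divisors of 138:
14^1 ≡ 14 (mod 139)
14^2 ≡ 57 (mod 139)
14^3 ≡ 103 (mod 139)
14^6 ≡ 45 (mod 139)
14^23 ≡ 138 (mod 139)
14^46 ≡ 1 (mod 139) ✓
The smallest such exponent is 46, so the order of 14 is 46.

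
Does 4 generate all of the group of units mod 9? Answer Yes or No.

φ(9) = φ(3^2) = 3·(3−1) = 6 = 2 · 3.
4 is a primitive root mod 9 iff 4^(φ(9)/q) ≢ 1 for every prime q | φ(9), i.e. q ∈ {2, 3}.
4^3 ≡ 1 (mod 9)  [q = 2: ≡ 1 ✗]
4^2 ≡ 7 (mod 9)  [q = 3: ≢ 1 ✓]
Since 4^3 ≡ 1, the order of 4 divides 3 < 6, so 4 is not a primitive root.

No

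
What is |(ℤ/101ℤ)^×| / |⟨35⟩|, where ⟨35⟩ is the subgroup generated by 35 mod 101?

1

ord(35) | φ(101) = 101 − 1 = 100 = 2^2 · 5^2.
Divisors of 100: 1, 2, 4, 5, 10, 20, 25, 50, 100.
Check 35^d mod 101 for each divisor in increasing order:
35^1 ≡ 35 (mod 101)
35^2 ≡ 13 (mod 101)
35^4 ≡ 68 (mod 101)
35^5 ≡ 57 (mod 101)
35^10 ≡ 17 (mod 101)
35^20 ≡ 87 (mod 101)
35^25 ≡ 10 (mod 101)
35^50 ≡ 100 (mod 101)
35^100 ≡ 1 (mod 101) ✓
The order of 35 is 100, so the subgroup it generates has 100 elements.
Index = |(Z/101Z)^×| / |⟨35⟩| = 100 / 100 = 1.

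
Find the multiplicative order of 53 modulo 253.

110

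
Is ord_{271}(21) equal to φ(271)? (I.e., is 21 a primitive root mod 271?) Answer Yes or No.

φ(271) = 271 − 1 = 270 = 2 · 3^3 · 5.
It suffices to check that the order of 21 is not a proper divisor of 270: compute 21^(270/q) for q ∈ {2, 3, 5}.
21^135 ≡ 270 (mod 271)  [q = 2: ≢ 1 ✓]
21^90 ≡ 242 (mod 271)  [q = 3: ≢ 1 ✓]
21^54 ≡ 244 (mod 271)  [q = 5: ≢ 1 ✓]
None equal 1, so ord_271(21) = 270: 21 is a primitive root.

Yes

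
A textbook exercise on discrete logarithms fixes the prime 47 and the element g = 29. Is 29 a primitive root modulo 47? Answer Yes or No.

φ(47) = 47 − 1 = 46 = 2 · 23.
29 is a primitive root mod 47 iff 29^(φ(47)/q) ≢ 1 for every prime q | φ(47), i.e. q ∈ {2, 23}.
29^23 ≡ 46 (mod 47)  [q = 2: ≢ 1 ✓]
29^2 ≡ 42 (mod 47)  [q = 23: ≢ 1 ✓]
Every test exponent gives a nontrivial residue, hence 29 generates the full group.

Yes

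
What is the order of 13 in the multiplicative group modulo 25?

20

Since 13 ∈ (Z/25Z)^×, its order divides φ(25) = φ(5^2) = 5·(5−1) = 20 = 2^2 · 5.
Divisors of 20: 1, 2, 4, 5, 10, 20.
Test each divisor d:
13^1 ≡ 13 (mod 25)
13^2 ≡ 19 (mod 25)
13^4 ≡ 11 (mod 25)
13^5 ≡ 18 (mod 25)
13^10 ≡ 24 (mod 25)
13^20 ≡ 1 (mod 25) ✓
So ord_25(13) = 20.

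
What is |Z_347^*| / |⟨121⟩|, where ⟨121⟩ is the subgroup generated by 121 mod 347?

2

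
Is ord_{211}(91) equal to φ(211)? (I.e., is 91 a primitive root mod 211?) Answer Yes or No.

φ(211) = 211 − 1 = 210 = 2 · 3 · 5 · 7.
An element g generates (Z/211Z)^× iff g^(210/q) ≢ 1 (mod 211) for each prime q ∈ {2, 3, 5, 7}.
91^105 ≡ 210 (mod 211)  [q = 2: ≢ 1 ✓]
91^70 ≡ 196 (mod 211)  [q = 3: ≢ 1 ✓]
91^42 ≡ 188 (mod 211)  [q = 5: ≢ 1 ✓]
91^30 ≡ 144 (mod 211)  [q = 7: ≢ 1 ✓]
None equal 1, so ord_211(91) = 210: 91 is a primitive root.

Yes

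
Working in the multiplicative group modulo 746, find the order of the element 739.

31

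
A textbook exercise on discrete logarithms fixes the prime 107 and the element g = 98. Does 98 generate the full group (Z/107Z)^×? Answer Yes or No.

Yes

φ(107) = 107 − 1 = 106 = 2 · 53.
It suffices to check that the order of 98 is not a proper divisor of 106: compute 98^(106/q) for q ∈ {2, 53}.
98^53 ≡ 106 (mod 107)  [q = 2: ≢ 1 ✓]
98^2 ≡ 81 (mod 107)  [q = 53: ≢ 1 ✓]
Every test exponent gives a nontrivial residue, hence 98 generates the full group.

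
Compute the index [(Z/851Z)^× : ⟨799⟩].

2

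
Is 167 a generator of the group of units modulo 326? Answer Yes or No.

φ(326) = φ(2)·φ(163) = 1·162 = 162 = 2 · 3^4.
Test 167^(162/q) mod 326 for each prime factor q of 162:
167^81 ≡ 1 (mod 326)  [q = 2: ≡ 1 ✗]
167^54 ≡ 221 (mod 326)  [q = 3: ≢ 1 ✓]
Since 167^81 ≡ 1, the order of 167 divides 81 < 162, so 167 is not a primitive root.

No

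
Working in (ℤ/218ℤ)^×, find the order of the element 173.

6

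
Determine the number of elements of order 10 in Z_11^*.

4

φ(11) = 11 − 1 = 10 = 2 · 5.
(Z/11Z)^× is cyclic (|G| = 10); a cyclic group of order m has exactly φ(d) elements of each order d | m, and none otherwise.
10 = 2 · 5 divides 10, and φ(10) = 4.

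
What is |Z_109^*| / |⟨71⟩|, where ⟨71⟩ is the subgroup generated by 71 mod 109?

6

The order of 71 must divide φ(109) = 109 − 1 = 108 = 2^2 · 3^3.
Divisors of 108: 1, 2, 3, 4, 6, 9, 12, 18, 27, 36, 54, 108.
Evaluate successive powers at the divisors of 108:
71^1 ≡ 71 (mod 109)
71^2 ≡ 27 (mod 109)
71^3 ≡ 64 (mod 109)
71^4 ≡ 75 (mod 109)
71^6 ≡ 63 (mod 109)
71^9 ≡ 108 (mod 109)
71^12 ≡ 45 (mod 109)
71^18 ≡ 1 (mod 109) ✓
So ord_109(71) = 18, hence |⟨71⟩| = 18.
The index is φ(109) / ord(71) = 108 / 18 = 6.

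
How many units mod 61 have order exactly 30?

φ(61) = 61 − 1 = 60 = 2^2 · 3 · 5.
In a cyclic group of order 60, there are φ(d) elements of order d for each divisor d of 60, and zero for non-divisors.
30 = 2 · 3 · 5 divides 60, and φ(30) = 8.

8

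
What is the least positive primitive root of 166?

φ(166) = φ(2)·φ(83) = 1·82 = 82 = 2 · 41.
Test candidates g = 2, 3, … against the prime factors q ∈ {2, 41} of φ(166): g is a generator iff g^(82/q) ≢ 1 for every such q.
g = 2: gcd(2, 166) = 2 > 1, not a unit — skip.
g = 3: 3^41 ≡ 1 — hits 1, so not a primitive root.
g = 4: gcd(4, 166) = 2 > 1, not a unit — skip.
g = 5: 5^41 ≡ 165; 5^2 ≡ 25 — none is 1, so 5 is a primitive root.
The smallest primitive root modulo 166 is 5.

5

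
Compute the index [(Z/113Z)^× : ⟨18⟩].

By Lagrange's theorem, ord_113(18) divides φ(113) = 113 − 1 = 112 = 2^4 · 7.
Divisors of 112: 1, 2, 4, 7, 8, 14, 16, 28, 56, 112.
Compute 18^d (mod 113) for the divisors d until we hit 1:
18^1 ≡ 18 (mod 113)
18^2 ≡ 98 (mod 113)
18^4 ≡ 112 (mod 113)
18^7 ≡ 44 (mod 113)
18^8 ≡ 1 (mod 113) ✓
So ord_113(18) = 8, hence |⟨18⟩| = 8.
The index is φ(113) / ord(18) = 112 / 8 = 14.

14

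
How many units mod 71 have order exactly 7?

6

φ(71) = 71 − 1 = 70 = 2 · 5 · 7.
In a cyclic group of order 70, there are φ(d) elements of order d for each divisor d of 70, and zero for non-divisors.
7 | 70, and φ(7) = 7 − 1 = 6.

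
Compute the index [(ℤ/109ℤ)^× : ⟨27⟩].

ord(27) | φ(109) = 109 − 1 = 108 = 2^2 · 3^3.
Divisors of 108: 1, 2, 3, 4, 6, 9, 12, 18, 27, 36, 54, 108.
Check 27^d mod 109 for each divisor in increasing order:
27^1 ≡ 27
27^2 ≡ 75
27^3 ≡ 63
27^4 ≡ 66
27^6 ≡ 45
27^9 ≡ 1
The order of 27 is 9, so the subgroup it generates has 9 elements.
[(Z/109Z)^× : ⟨27⟩] = 108/9 = 12.

12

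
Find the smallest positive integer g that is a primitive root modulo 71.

7

φ(71) = 71 − 1 = 70 = 2 · 5 · 7.
g is a primitive root iff g^(70/q) ≢ 1 (mod 71) for each prime q ∈ {2, 5, 7}.
g = 2: 2^35 ≡ 1 — hits 1, so not a primitive root.
g = 3: 3^35 ≡ 1 — hits 1, so not a primitive root.
g = 4: 4^35 ≡ 1 — hits 1, so not a primitive root.
g = 5: 5^35 ≡ 1 — hits 1, so not a primitive root.
g = 6: 6^35 ≡ 1 — hits 1, so not a primitive root.
g = 7: 7^35 ≡ 70; 7^14 ≡ 54; 7^10 ≡ 45 — none is 1, so 7 is a primitive root.
So 7 is the smallest generator of (Z/71Z)^×.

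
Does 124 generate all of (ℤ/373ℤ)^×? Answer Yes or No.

φ(373) = 373 − 1 = 372 = 2^2 · 3 · 31.
It suffices to check that the order of 124 is not a proper divisor of 372: compute 124^(372/q) for q ∈ {2, 3, 31}.
124^186 ≡ 1 (mod 373)  [q = 2: ≡ 1 ✗]
124^124 ≡ 88 (mod 373)  [q = 3: ≢ 1 ✓]
124^12 ≡ 111 (mod 373)  [q = 31: ≢ 1 ✓]
The check at q = 2 fails, so 124 generates a proper subgroup.

No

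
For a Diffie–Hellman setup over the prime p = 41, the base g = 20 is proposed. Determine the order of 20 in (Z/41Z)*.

Since 20 ∈ (Z/41Z)^×, its order divides φ(41) = 41 − 1 = 40 = 2^3 · 5.
Divisors of 40: 1, 2, 4, 5, 8, 10, 20, 40.
Test each divisor d:
20^1 ≡ 20 (mod 41)
20^2 ≡ 31 (mod 41)
20^4 ≡ 18 (mod 41)
20^5 ≡ 32 (mod 41)
20^8 ≡ 37 (mod 41)
20^10 ≡ 40 (mod 41)
20^20 ≡ 1 (mod 41) ✓
So ord_41(20) = 20.

20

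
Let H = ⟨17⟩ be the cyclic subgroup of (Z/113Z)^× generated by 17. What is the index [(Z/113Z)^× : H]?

The order of 17 must divide φ(113) = 113 − 1 = 112 = 2^4 · 7.
Divisors of 112: 1, 2, 4, 7, 8, 14, 16, 28, 56, 112.
Compute 17^d (mod 113) for the divisors d until we hit 1:
17^1 ≡ 17
17^2 ≡ 63
17^4 ≡ 14
17^7 ≡ 78
17^8 ≡ 83
17^14 ≡ 95
17^16 ≡ 109
17^28 ≡ 98
17^56 ≡ 112
17^112 ≡ 1
So ord_113(17) = 112, hence |⟨17⟩| = 112.
Index = |(Z/113Z)^×| / |⟨17⟩| = 112 / 112 = 1.

1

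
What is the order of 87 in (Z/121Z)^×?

22

Since 87 ∈ (Z/121Z)^×, its order divides φ(121) = φ(11^2) = 11·(11−1) = 110 = 2 · 5 · 11.
Divisors of 110: 1, 2, 5, 10, 11, 22, 55, 110.
Check 87^d mod 121 for each divisor in increasing order:
87^1 ≡ 87
87^2 ≡ 67
87^5 ≡ 76
87^10 ≡ 89
87^11 ≡ 120
87^22 ≡ 1
The smallest such exponent is 22, so the order of 87 is 22.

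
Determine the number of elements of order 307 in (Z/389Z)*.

φ(389) = 389 − 1 = 388 = 2^2 · 97.
(Z/389Z)^× is cyclic (|G| = 388); a cyclic group of order m has exactly φ(d) elements of each order d | m, and none otherwise.
307 does not divide 388, so no element of (Z/389Z)^× has order 307.

0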